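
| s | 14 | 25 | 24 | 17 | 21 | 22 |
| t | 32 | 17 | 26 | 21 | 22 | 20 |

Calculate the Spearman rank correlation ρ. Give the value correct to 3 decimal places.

-0.600

Rank s: 1, 6, 5, 2, 3, 4
Rank t: 6, 1, 5, 3, 4, 2
d = rank(s) − rank(t): -5, 5, 0, -1, -1, 2; Σd² = 56
ρ = 1 − 6Σd² / [n(n²−1)] = 1 − 6×56 / (6×35) = 1 − 336/210 ≈ -0.600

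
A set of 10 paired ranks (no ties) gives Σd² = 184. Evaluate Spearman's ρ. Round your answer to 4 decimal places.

ρ = 1 − 6Σd² / [n(n²−1)] = 1 − 6×184 / (10×99)
  = 1 − 1104/990 = 1 − 1.11515 ≈ -0.1152

-0.1152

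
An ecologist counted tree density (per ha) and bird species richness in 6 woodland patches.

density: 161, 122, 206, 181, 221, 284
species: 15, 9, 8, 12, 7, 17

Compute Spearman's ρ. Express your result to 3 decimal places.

0.029

Rank density: 2, 1, 4, 3, 5, 6
Rank species: 5, 3, 2, 4, 1, 6
d = rank(density) − rank(species): -3, -2, 2, -1, 4, 0; Σd² = 34
ρ = 1 − 6Σd² / [n(n²−1)] = 1 − 6×34 / (6×35) = 1 − 204/210 ≈ 0.029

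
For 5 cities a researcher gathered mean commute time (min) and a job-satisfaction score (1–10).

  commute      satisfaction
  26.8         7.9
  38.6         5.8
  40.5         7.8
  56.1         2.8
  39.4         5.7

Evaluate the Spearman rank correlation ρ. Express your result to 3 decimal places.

Rank commute: 1, 2, 4, 5, 3
Rank satisfaction: 5, 3, 4, 1, 2
d = rank(commute) − rank(satisfaction): -4, -1, 0, 4, 1; Σd² = 34
ρ = 1 − 6Σd² / [n(n²−1)] = 1 − 6×34 / (5×24) = 1 − 204/120 ≈ -0.700

-0.700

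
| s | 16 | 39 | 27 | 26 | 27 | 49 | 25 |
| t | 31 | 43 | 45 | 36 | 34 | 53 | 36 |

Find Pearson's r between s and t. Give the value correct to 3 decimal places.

n = 7, Σs = 209, Σt = 278, Σs² = 6937, Σt² = 11392, Σst = 8739
nΣst − ΣsΣt = 61173 − 58102 = 3071
nΣs² − (Σs)² = 48559 − 43681 = 4878; nΣt² − (Σt)² = 79744 − 77284 = 2460
r = 3071 / √(4878 × 2460) = 3071 / 3464.0843 ≈ 0.887

0.887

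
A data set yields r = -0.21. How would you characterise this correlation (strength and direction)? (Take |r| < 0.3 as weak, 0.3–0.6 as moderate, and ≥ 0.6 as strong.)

r = -0.21 < 0 so the relationship is negative.
|r| = 0.21, which falls in the weak range.

weak negative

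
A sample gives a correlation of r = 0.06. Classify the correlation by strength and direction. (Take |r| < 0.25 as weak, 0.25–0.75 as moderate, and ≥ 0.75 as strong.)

r = 0.06 > 0 so the relationship is positive.
|r| = 0.06, which falls in the weak range.

weak positive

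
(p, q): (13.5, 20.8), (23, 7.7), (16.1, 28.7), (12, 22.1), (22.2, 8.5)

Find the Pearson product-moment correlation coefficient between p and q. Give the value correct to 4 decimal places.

n = 5, Σp = 86.8, Σq = 87.8, Σp² = 1607.3, Σq² = 1876.28, Σpq = 1373.87
nΣpq − ΣpΣq = 6869.35 − 7621.04 = -751.69
nΣp² − (Σp)² = 8036.5 − 7534.24 = 502.26; nΣq² − (Σq)² = 9381.4 − 7708.84 = 1672.56
r = -751.69 / √(502.26 × 1672.56) = -751.69 / 916.5479 ≈ -0.8201

-0.8201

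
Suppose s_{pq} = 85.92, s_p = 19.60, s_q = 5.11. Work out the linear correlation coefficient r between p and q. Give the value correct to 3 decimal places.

r = Cov(p,q) / (s_p · s_q) = 85.92 / (19.60 × 5.11)
  = 85.92 / 100.1560 ≈ 0.858

0.858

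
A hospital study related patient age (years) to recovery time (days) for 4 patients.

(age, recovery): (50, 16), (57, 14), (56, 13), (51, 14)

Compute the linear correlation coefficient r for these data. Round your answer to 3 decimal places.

n = 4, Σx = 214, Σy = 57, Σx² = 11486, Σy² = 817, Σxy = 3040
nΣxy − ΣxΣy = 12160 − 12198 = -38
nΣx² − (Σx)² = 45944 − 45796 = 148; nΣy² − (Σy)² = 3268 − 3249 = 19
r = -38 / √(148 × 19) = -38 / 53.0283 ≈ -0.717

-0.717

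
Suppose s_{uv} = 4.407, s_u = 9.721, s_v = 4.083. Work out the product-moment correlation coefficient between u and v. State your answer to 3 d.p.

0.111

r = Cov(u,v) / (s_u · s_v) = 4.407 / (9.721 × 4.083)
  = 4.407 / 39.6908 ≈ 0.111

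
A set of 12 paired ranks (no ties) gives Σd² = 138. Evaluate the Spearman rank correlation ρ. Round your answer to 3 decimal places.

0.517

ρ = 1 − 6Σd² / [n(n²−1)] = 1 − 6×138 / (12×143)
  = 1 − 828/1716 = 1 − 0.4825 ≈ 0.517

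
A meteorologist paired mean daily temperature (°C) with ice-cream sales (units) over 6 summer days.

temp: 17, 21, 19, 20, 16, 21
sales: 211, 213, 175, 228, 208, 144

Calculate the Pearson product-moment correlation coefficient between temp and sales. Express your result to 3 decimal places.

-0.319

n = 6, Σx = 114, Σy = 1179, Σx² = 2188, Σy² = 236499, Σxy = 22297
nΣxy − ΣxΣy = 133782 − 134406 = -624
nΣx² − (Σx)² = 13128 − 12996 = 132; nΣy² − (Σy)² = 1418994 − 1390041 = 28953
r = -624 / √(132 × 28953) = -624 / 1954.9414 ≈ -0.319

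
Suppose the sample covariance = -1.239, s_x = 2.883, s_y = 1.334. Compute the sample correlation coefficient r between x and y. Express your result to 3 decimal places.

r = Cov(x,y) / (s_x · s_y) = -1.239 / (2.883 × 1.334)
  = -1.239 / 3.8459 ≈ -0.322

-0.322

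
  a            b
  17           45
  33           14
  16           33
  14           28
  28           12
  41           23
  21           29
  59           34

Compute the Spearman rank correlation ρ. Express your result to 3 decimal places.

-0.190

Rank a: 3, 6, 2, 1, 5, 7, 4, 8
Rank b: 8, 2, 6, 4, 1, 3, 5, 7
d = rank(a) − rank(b): -5, 4, -4, -3, 4, 4, -1, 1; Σd² = 100
ρ = 1 − 6Σd² / [n(n²−1)] = 1 − 6×100 / (8×63) = 1 − 600/504 ≈ -0.190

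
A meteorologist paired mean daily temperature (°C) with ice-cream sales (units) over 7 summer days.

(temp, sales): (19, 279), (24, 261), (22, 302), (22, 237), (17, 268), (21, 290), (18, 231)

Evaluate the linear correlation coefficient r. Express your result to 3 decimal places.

n = 7, Σx = 143, Σy = 1868, Σx² = 2959, Σy² = 502620, Σxy = 38227
nΣxy − ΣxΣy = 267589 − 267124 = 465
nΣx² − (Σx)² = 20713 − 20449 = 264; nΣy² − (Σy)² = 3518340 − 3489424 = 28916
r = 465 / √(264 × 28916) = 465 / 2762.9376 ≈ 0.168

0.168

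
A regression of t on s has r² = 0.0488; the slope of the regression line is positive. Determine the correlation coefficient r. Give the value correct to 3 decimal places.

|r| = √0.0488 = 0.221
The association is positive, so r = 0.221.

0.221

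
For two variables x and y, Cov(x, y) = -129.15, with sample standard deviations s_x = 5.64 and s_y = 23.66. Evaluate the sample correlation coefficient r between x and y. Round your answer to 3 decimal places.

-0.968

r = Cov(x,y) / (s_x · s_y) = -129.15 / (5.64 × 23.66)
  = -129.15 / 133.4424 ≈ -0.968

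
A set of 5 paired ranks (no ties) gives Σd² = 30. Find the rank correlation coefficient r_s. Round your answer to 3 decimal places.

-0.500

ρ = 1 − 6Σd² / [n(n²−1)] = 1 − 6×30 / (5×24)
  = 1 − 180/120 = 1 − 1.5000 ≈ -0.500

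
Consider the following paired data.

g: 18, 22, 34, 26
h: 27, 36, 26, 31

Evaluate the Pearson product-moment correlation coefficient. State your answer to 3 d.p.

n = 4, Σg = 100, Σh = 120, Σg² = 2640, Σh² = 3662, Σgh = 2968
nΣgh − ΣgΣh = 11872 − 12000 = -128
nΣg² − (Σg)² = 10560 − 10000 = 560; nΣh² − (Σh)² = 14648 − 14400 = 248
r = -128 / √(560 × 248) = -128 / 372.6661 ≈ -0.343

-0.343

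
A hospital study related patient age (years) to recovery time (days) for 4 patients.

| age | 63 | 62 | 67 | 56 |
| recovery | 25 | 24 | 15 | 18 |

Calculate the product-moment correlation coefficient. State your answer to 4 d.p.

-0.1223

n = 4, Σx = 248, Σy = 82, Σx² = 15438, Σy² = 1750, Σxy = 5076
nΣxy − ΣxΣy = 20304 − 20336 = -32
nΣx² − (Σx)² = 61752 − 61504 = 248; nΣy² − (Σy)² = 7000 − 6724 = 276
r = -32 / √(248 × 276) = -32 / 261.6257 ≈ -0.1223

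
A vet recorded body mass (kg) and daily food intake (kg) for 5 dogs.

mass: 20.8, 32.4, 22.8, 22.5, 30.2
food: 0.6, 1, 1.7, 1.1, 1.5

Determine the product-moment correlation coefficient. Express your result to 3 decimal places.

0.203

n = 5, Σx = 128.7, Σy = 5.9, Σx² = 3420.53, Σy² = 7.71, Σxy = 153.69
nΣxy − ΣxΣy = 768.45 − 759.33 = 9.12
nΣx² − (Σx)² = 17102.65 − 16563.69 = 538.96; nΣy² − (Σy)² = 38.55 − 34.81 = 3.74
r = 9.12 / √(538.96 × 3.74) = 9.12 / 44.8967 ≈ 0.203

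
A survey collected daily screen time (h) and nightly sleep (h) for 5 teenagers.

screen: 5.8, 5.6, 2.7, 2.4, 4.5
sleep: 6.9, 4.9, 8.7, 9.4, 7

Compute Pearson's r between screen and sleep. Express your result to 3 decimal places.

n = 5, Σx = 21, Σy = 36.9, Σx² = 98.3, Σy² = 284.67, Σxy = 145.01
nΣxy − ΣxΣy = 725.05 − 774.9 = -49.85
nΣx² − (Σx)² = 491.5 − 441 = 50.5; nΣy² − (Σy)² = 1423.35 − 1361.61 = 61.74
r = -49.85 / √(50.5 × 61.74) = -49.85 / 55.8379 ≈ -0.893

-0.893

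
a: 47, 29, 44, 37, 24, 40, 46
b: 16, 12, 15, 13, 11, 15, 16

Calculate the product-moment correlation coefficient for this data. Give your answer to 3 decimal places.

n = 7, Σa = 267, Σb = 98, Σa² = 10647, Σb² = 1396, Σab = 3841
nΣab − ΣaΣb = 26887 − 26166 = 721
nΣa² − (Σa)² = 74529 − 71289 = 3240; nΣb² − (Σb)² = 9772 − 9604 = 168
r = 721 / √(3240 × 168) = 721 / 737.7805 ≈ 0.977

0.977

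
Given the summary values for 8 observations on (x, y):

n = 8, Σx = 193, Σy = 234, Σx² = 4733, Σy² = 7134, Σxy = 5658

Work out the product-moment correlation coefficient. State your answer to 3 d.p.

0.085

r = (nΣxy − ΣxΣy) / √[(nΣx² − (Σx)²)(nΣy² − (Σy)²)]
Numerator: 8×5658 − 193×234 = 102
Denominator: √[(37864 − 37249)(57072 − 54756)] = √[615 × 2316] = 1193.4572
r = 102 / 1193.4572 ≈ 0.085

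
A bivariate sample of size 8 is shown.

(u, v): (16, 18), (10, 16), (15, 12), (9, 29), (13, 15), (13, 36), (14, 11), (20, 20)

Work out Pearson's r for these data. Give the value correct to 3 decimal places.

-0.252

n = 8, Σu = 110, Σv = 157, Σu² = 1596, Σv² = 3607, Σuv = 2106
nΣuv − ΣuΣv = 16848 − 17270 = -422
nΣu² − (Σu)² = 12768 − 12100 = 668; nΣv² − (Σv)² = 28856 − 24649 = 4207
r = -422 / √(668 × 4207) = -422 / 1676.3878 ≈ -0.252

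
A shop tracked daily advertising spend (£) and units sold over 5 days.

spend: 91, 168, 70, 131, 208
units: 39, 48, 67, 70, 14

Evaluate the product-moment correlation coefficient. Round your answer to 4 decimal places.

n = 5, Σx = 668, Σy = 238, Σx² = 101830, Σy² = 13410, Σxy = 28385
nΣxy − ΣxΣy = 141925 − 158984 = -17059
nΣx² − (Σx)² = 509150 − 446224 = 62926; nΣy² − (Σy)² = 67050 − 56644 = 10406
r = -17059 / √(62926 × 10406) = -17059 / 25589.2156 ≈ -0.6666

-0.6666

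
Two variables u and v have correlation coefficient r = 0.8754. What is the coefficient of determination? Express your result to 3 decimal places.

0.766

r² = (0.8754)² = 0.766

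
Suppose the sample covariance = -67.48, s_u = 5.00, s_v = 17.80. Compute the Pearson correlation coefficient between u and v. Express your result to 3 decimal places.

r = Cov(u,v) / (s_u · s_v) = -67.48 / (5.00 × 17.80)
  = -67.48 / 89.0000 ≈ -0.758

-0.758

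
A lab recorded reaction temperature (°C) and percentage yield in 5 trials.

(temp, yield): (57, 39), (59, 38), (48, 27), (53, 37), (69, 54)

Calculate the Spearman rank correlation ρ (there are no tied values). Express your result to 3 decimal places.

Rank temp: 3, 4, 1, 2, 5
Rank yield: 4, 3, 1, 2, 5
d = rank(temp) − rank(yield): -1, 1, 0, 0, 0; Σd² = 2
ρ = 1 − 6Σd² / [n(n²−1)] = 1 − 6×2 / (5×24) = 1 − 12/120 ≈ 0.900

0.900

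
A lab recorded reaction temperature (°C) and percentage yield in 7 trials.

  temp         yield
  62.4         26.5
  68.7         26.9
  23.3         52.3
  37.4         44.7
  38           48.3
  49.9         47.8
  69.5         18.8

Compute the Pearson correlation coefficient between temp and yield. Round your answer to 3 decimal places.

-0.920

n = 7, Σx = 349.2, Σy = 265.3, Σx² = 19319.36, Σy² = 11130.41, Σxy = 11919.22
nΣxy − ΣxΣy = 83434.54 − 92642.76 = -9208.22
nΣx² − (Σx)² = 135235.52 − 121940.64 = 13294.88; nΣy² − (Σy)² = 77912.87 − 70384.09 = 7528.78
r = -9208.22 / √(13294.88 × 7528.78) = -9208.22 / 10004.7102 ≈ -0.920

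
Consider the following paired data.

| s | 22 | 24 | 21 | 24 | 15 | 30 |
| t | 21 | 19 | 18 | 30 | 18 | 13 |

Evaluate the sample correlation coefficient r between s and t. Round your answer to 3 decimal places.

-0.155

n = 6, Σs = 136, Σt = 119, Σs² = 3202, Σt² = 2519, Σst = 2676
nΣst − ΣsΣt = 16056 − 16184 = -128
nΣs² − (Σs)² = 19212 − 18496 = 716; nΣt² − (Σt)² = 15114 − 14161 = 953
r = -128 / √(716 × 953) = -128 / 826.0436 ≈ -0.155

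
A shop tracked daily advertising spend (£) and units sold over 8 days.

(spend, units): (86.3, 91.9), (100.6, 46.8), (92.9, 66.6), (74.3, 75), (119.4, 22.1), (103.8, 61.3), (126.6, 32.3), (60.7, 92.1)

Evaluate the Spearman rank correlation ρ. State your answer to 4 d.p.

-0.9286

Rank spend: 3, 5, 4, 2, 7, 6, 8, 1
Rank units: 7, 3, 5, 6, 1, 4, 2, 8
d = rank(spend) − rank(units): -4, 2, -1, -4, 6, 2, 6, -7; Σd² = 162
ρ = 1 − 6Σd² / [n(n²−1)] = 1 − 6×162 / (8×63) = 1 − 972/504 ≈ -0.9286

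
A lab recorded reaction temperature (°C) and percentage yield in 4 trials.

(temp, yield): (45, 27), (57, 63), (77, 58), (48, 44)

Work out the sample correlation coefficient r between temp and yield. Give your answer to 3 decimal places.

n = 4, Σx = 227, Σy = 192, Σx² = 13507, Σy² = 9998, Σxy = 11384
nΣxy − ΣxΣy = 45536 − 43584 = 1952
nΣx² − (Σx)² = 54028 − 51529 = 2499; nΣy² − (Σy)² = 39992 − 36864 = 3128
r = 1952 / √(2499 × 3128) = 1952 / 2795.8669 ≈ 0.698

0.698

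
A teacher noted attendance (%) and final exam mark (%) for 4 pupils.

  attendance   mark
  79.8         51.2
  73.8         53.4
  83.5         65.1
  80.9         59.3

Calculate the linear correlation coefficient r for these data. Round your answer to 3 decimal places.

n = 4, Σx = 318, Σy = 229, Σx² = 25331.54, Σy² = 13227.5, Σxy = 18259.9
nΣxy − ΣxΣy = 73039.6 − 72822 = 217.6
nΣx² − (Σx)² = 101326.16 − 101124 = 202.16; nΣy² − (Σy)² = 52910 − 52441 = 469
r = 217.6 / √(202.16 × 469) = 217.6 / 307.9173 ≈ 0.707

0.707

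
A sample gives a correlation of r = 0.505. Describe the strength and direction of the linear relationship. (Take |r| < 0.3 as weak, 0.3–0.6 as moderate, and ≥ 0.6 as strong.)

r = 0.505 > 0 so the relationship is positive.
|r| = 0.505, which falls in the moderate range.

moderate positive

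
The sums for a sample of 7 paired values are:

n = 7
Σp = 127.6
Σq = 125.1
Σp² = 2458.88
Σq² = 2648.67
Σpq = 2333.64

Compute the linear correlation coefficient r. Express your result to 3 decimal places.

r = (nΣpq − ΣpΣq) / √[(nΣp² − (Σp)²)(nΣq² − (Σq)²)]
Numerator: 7×2333.64 − 127.6×125.1 = 372.72
Denominator: √[(17212.16 − 16281.76)(18540.69 − 15650.01)] = √[930.4 × 2890.68] = 1639.9661
r = 372.72 / 1639.9661 ≈ 0.227

0.227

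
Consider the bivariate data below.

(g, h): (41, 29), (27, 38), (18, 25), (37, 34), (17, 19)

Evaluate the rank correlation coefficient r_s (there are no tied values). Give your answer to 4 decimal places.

0.6000

Rank g: 5, 3, 2, 4, 1
Rank h: 3, 5, 2, 4, 1
d = rank(g) − rank(h): 2, -2, 0, 0, 0; Σd² = 8
ρ = 1 − 6Σd² / [n(n²−1)] = 1 − 6×8 / (5×24) = 1 − 48/120 ≈ 0.6000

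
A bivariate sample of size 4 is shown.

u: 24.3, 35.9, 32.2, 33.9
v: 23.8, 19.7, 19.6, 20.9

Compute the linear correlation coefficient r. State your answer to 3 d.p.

n = 4, Σu = 126.3, Σv = 84, Σu² = 4065.35, Σv² = 1775.5, Σuv = 2625.2
nΣuv − ΣuΣv = 10500.8 − 10609.2 = -108.4
nΣu² − (Σu)² = 16261.4 − 15951.69 = 309.71; nΣv² − (Σv)² = 7102 − 7056 = 46
r = -108.4 / √(309.71 × 46) = -108.4 / 119.3594 ≈ -0.908

-0.908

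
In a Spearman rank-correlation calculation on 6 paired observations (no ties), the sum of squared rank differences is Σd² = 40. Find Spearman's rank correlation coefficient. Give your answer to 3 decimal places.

-0.143

ρ = 1 − 6Σd² / [n(n²−1)] = 1 − 6×40 / (6×35)
  = 1 − 240/210 = 1 − 1.1429 ≈ -0.143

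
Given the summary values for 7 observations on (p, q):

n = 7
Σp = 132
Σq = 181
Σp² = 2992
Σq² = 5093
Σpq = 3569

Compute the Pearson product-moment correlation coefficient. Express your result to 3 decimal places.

r = (nΣpq − ΣpΣq) / √[(nΣp² − (Σp)²)(nΣq² − (Σq)²)]
Numerator: 7×3569 − 132×181 = 1091
Denominator: √[(20944 − 17424)(35651 − 32761)] = √[3520 × 2890] = 3189.4827
r = 1091 / 3189.4827 ≈ 0.342

0.342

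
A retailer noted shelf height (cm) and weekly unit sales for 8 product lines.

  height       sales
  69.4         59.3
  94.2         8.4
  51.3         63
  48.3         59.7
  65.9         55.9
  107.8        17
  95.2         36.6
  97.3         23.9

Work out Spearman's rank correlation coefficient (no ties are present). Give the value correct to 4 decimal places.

-0.8095

Rank height: 4, 5, 2, 1, 3, 8, 6, 7
Rank sales: 6, 1, 8, 7, 5, 2, 4, 3
d = rank(height) − rank(sales): -2, 4, -6, -6, -2, 6, 2, 4; Σd² = 152
ρ = 1 − 6Σd² / [n(n²−1)] = 1 − 6×152 / (8×63) = 1 − 912/504 ≈ -0.8095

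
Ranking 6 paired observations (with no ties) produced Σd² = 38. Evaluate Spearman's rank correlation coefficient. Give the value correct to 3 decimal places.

-0.086

ρ = 1 − 6Σd² / [n(n²−1)] = 1 − 6×38 / (6×35)
  = 1 − 228/210 = 1 − 1.0857 ≈ -0.086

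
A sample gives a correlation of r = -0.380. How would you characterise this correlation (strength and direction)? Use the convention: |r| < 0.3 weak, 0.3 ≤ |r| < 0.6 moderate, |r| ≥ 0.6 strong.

moderate negative

r = -0.380 < 0 so the relationship is negative.
|r| = 0.380, which falls in the moderate range.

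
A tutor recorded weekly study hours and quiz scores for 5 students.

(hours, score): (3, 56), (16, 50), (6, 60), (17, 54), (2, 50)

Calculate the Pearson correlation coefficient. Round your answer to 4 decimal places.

-0.2459

n = 5, Σx = 44, Σy = 270, Σx² = 594, Σy² = 14652, Σxy = 2346
nΣxy − ΣxΣy = 11730 − 11880 = -150
nΣx² − (Σx)² = 2970 − 1936 = 1034; nΣy² − (Σy)² = 73260 − 72900 = 360
r = -150 / √(1034 × 360) = -150 / 610.1147 ≈ -0.2459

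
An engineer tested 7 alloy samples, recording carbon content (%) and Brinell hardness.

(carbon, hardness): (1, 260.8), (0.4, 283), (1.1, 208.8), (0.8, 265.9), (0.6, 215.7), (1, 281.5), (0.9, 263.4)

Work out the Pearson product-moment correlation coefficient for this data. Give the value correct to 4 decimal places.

-0.2168

n = 7, Σx = 5.8, Σy = 1779.1, Σx² = 5.18, Σy² = 457554.19, Σxy = 1464.38
nΣxy − ΣxΣy = 10250.66 − 10318.78 = -68.12
nΣx² − (Σx)² = 36.26 − 33.64 = 2.62; nΣy² − (Σy)² = 3202879.33 − 3165196.81 = 37682.52
r = -68.12 / √(2.62 × 37682.52) = -68.12 / 314.2104 ≈ -0.2168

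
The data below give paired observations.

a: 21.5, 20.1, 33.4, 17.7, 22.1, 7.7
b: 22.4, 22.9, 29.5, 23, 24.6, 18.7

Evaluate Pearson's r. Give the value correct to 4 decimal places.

n = 6, Σa = 122.5, Σb = 141.1, Σa² = 2842.81, Σb² = 3380.27, Σab = 3021.94
nΣab − ΣaΣb = 18131.64 − 17284.75 = 846.89
nΣa² − (Σa)² = 17056.86 − 15006.25 = 2050.61; nΣb² − (Σb)² = 20281.62 − 19909.21 = 372.41
r = 846.89 / √(2050.61 × 372.41) = 846.89 / 873.8808 ≈ 0.9691

0.9691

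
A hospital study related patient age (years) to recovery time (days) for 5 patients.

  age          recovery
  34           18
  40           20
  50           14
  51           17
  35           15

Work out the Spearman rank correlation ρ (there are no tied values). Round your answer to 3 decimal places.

-0.300

Rank age: 1, 3, 4, 5, 2
Rank recovery: 4, 5, 1, 3, 2
d = rank(age) − rank(recovery): -3, -2, 3, 2, 0; Σd² = 26
ρ = 1 − 6Σd² / [n(n²−1)] = 1 − 6×26 / (5×24) = 1 − 156/120 ≈ -0.300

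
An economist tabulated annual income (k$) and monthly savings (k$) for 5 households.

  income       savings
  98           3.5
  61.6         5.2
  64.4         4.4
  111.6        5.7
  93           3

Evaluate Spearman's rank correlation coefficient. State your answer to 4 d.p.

0.1000

Rank income: 4, 1, 2, 5, 3
Rank savings: 2, 4, 3, 5, 1
d = rank(income) − rank(savings): 2, -3, -1, 0, 2; Σd² = 18
ρ = 1 − 6Σd² / [n(n²−1)] = 1 − 6×18 / (5×24) = 1 − 108/120 ≈ 0.1000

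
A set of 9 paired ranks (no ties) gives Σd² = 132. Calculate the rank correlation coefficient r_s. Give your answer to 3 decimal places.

ρ = 1 − 6Σd² / [n(n²−1)] = 1 − 6×132 / (9×80)
  = 1 − 792/720 = 1 − 1.1000 ≈ -0.100

-0.100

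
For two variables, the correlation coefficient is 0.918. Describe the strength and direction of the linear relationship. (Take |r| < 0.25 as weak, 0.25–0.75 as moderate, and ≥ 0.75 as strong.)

strong positive

r = 0.918 > 0 so the relationship is positive.
|r| = 0.918, which falls in the strong range.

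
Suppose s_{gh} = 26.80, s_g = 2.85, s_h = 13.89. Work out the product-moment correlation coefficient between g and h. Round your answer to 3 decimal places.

r = Cov(g,h) / (s_g · s_h) = 26.80 / (2.85 × 13.89)
  = 26.80 / 39.5865 ≈ 0.677

0.677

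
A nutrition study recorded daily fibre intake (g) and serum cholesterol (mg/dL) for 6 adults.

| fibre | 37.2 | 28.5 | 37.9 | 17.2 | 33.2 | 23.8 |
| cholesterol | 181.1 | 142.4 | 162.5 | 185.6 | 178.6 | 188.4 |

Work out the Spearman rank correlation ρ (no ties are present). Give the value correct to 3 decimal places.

-0.543

Rank fibre: 5, 3, 6, 1, 4, 2
Rank cholesterol: 4, 1, 2, 5, 3, 6
d = rank(fibre) − rank(cholesterol): 1, 2, 4, -4, 1, -4; Σd² = 54
ρ = 1 − 6Σd² / [n(n²−1)] = 1 − 6×54 / (6×35) = 1 − 324/210 ≈ -0.543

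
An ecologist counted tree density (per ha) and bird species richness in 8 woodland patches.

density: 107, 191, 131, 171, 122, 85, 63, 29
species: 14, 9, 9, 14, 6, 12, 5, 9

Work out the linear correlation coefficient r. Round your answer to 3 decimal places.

0.278

n = 8, Σx = 899, Σy = 78, Σx² = 121251, Σy² = 840, Σxy = 9118
nΣxy − ΣxΣy = 72944 − 70122 = 2822
nΣx² − (Σx)² = 970008 − 808201 = 161807; nΣy² − (Σy)² = 6720 − 6084 = 636
r = 2822 / √(161807 × 636) = 2822 / 10144.4197 ≈ 0.278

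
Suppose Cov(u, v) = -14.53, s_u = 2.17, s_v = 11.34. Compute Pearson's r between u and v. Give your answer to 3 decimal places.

-0.590

r = Cov(u,v) / (s_u · s_v) = -14.53 / (2.17 × 11.34)
  = -14.53 / 24.6078 ≈ -0.590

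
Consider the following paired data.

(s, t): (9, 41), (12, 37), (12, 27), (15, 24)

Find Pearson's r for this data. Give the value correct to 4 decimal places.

n = 4, Σs = 48, Σt = 129, Σs² = 594, Σt² = 4355, Σst = 1497
nΣst − ΣsΣt = 5988 − 6192 = -204
nΣs² − (Σs)² = 2376 − 2304 = 72; nΣt² − (Σt)² = 17420 − 16641 = 779
r = -204 / √(72 × 779) = -204 / 236.8291 ≈ -0.8614

-0.8614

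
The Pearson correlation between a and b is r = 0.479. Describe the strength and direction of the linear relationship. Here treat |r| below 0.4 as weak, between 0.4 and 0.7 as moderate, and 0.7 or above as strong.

r = 0.479 > 0 so the relationship is positive.
|r| = 0.479, which falls in the moderate range.

moderate positive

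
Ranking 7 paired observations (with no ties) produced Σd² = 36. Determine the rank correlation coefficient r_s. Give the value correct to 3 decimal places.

ρ = 1 − 6Σd² / [n(n²−1)] = 1 − 6×36 / (7×48)
  = 1 − 216/336 = 1 − 0.6429 ≈ 0.357

0.357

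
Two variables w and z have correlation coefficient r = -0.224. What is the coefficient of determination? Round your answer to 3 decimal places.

r² = (-0.224)² = 0.050

0.050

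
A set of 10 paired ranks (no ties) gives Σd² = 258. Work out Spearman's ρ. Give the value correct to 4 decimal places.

ρ = 1 − 6Σd² / [n(n²−1)] = 1 − 6×258 / (10×99)
  = 1 − 1548/990 = 1 − 1.56364 ≈ -0.5636

-0.5636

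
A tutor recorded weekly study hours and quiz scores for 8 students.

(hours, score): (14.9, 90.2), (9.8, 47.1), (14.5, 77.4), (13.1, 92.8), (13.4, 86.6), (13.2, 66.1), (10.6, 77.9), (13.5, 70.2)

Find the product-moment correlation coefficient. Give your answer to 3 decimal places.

n = 8, Σx = 103, Σy = 608.3, Σx² = 1348.32, Σy² = 47822.27, Σxy = 7949.94
nΣxy − ΣxΣy = 63599.52 − 62654.9 = 944.62
nΣx² − (Σx)² = 10786.56 − 10609 = 177.56; nΣy² − (Σy)² = 382578.16 − 370028.89 = 12549.27
r = 944.62 / √(177.56 × 12549.27) = 944.62 / 1492.7319 ≈ 0.633

0.633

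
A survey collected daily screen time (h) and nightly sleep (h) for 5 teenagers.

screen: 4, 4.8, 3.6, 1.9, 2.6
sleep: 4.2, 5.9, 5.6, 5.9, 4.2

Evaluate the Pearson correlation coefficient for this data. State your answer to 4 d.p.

0.0508

n = 5, Σx = 16.9, Σy = 25.8, Σx² = 62.37, Σy² = 136.26, Σxy = 87.41
nΣxy − ΣxΣy = 437.05 − 436.02 = 1.03
nΣx² − (Σx)² = 311.85 − 285.61 = 26.24; nΣy² − (Σy)² = 681.3 − 665.64 = 15.66
r = 1.03 / √(26.24 × 15.66) = 1.03 / 20.2711 ≈ 0.0508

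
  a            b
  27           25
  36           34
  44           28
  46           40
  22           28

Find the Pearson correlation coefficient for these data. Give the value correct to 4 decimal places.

0.6465

n = 5, Σa = 175, Σb = 155, Σa² = 6561, Σb² = 4949, Σab = 5587
nΣab − ΣaΣb = 27935 − 27125 = 810
nΣa² − (Σa)² = 32805 − 30625 = 2180; nΣb² − (Σb)² = 24745 − 24025 = 720
r = 810 / √(2180 × 720) = 810 / 1252.8368 ≈ 0.6465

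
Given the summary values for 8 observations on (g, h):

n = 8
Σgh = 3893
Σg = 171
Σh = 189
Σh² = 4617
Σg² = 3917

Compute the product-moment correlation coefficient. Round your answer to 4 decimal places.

-0.7365

r = (nΣgh − ΣgΣh) / √[(nΣg² − (Σg)²)(nΣh² − (Σh)²)]
Numerator: 8×3893 − 171×189 = -1175
Denominator: √[(31336 − 29241)(36936 − 35721)] = √[2095 × 1215] = 1595.4388
r = -1175 / 1595.4388 ≈ -0.7365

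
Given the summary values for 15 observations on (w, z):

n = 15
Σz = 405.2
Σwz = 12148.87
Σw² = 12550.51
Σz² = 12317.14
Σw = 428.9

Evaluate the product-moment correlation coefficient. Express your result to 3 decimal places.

0.897

r = (nΣwz − ΣwΣz) / √[(nΣw² − (Σw)²)(nΣz² − (Σz)²)]
Numerator: 15×12148.87 − 428.9×405.2 = 8442.77
Denominator: √[(188257.65 − 183955.21)(184757.1 − 164187.04)] = √[4302.44 × 20570.06] = 9407.5209
r = 8442.77 / 9407.5209 ≈ 0.897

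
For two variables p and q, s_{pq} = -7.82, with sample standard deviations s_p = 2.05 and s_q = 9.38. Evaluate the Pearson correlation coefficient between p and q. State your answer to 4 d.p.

-0.4067

r = Cov(p,q) / (s_p · s_q) = -7.82 / (2.05 × 9.38)
  = -7.82 / 19.2290 ≈ -0.4067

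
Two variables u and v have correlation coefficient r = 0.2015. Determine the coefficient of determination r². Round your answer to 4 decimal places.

0.0406

r² = (0.2015)² = 0.0406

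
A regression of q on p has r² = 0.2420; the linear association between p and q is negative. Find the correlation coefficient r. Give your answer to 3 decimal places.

-0.492

|r| = √0.2420 = 0.492
The association is negative, so r = −0.492.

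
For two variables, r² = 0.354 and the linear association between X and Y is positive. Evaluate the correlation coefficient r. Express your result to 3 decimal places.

0.595

|r| = √0.354 = 0.595
The association is positive, so r = 0.595.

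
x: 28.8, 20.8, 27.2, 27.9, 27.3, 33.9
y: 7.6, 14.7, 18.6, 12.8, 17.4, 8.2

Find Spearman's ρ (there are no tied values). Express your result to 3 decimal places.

-0.771

Rank x: 5, 1, 2, 4, 3, 6
Rank y: 1, 4, 6, 3, 5, 2
d = rank(x) − rank(y): 4, -3, -4, 1, -2, 4; Σd² = 62
ρ = 1 − 6Σd² / [n(n²−1)] = 1 − 6×62 / (6×35) = 1 − 372/210 ≈ -0.771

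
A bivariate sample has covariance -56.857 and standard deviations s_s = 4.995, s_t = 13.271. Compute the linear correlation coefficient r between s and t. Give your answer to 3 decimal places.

-0.858

r = Cov(s,t) / (s_s · s_t) = -56.857 / (4.995 × 13.271)
  = -56.857 / 66.2886 ≈ -0.858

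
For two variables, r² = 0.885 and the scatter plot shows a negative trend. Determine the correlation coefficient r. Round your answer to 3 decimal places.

-0.941

|r| = √0.885 = 0.941
The association is negative, so r = −0.941.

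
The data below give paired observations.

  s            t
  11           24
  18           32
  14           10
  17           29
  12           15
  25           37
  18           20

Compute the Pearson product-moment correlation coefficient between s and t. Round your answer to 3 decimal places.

n = 7, Σs = 115, Σt = 167, Σs² = 2023, Σt² = 4535, Σst = 2938
nΣst − ΣsΣt = 20566 − 19205 = 1361
nΣs² − (Σs)² = 14161 − 13225 = 936; nΣt² − (Σt)² = 31745 − 27889 = 3856
r = 1361 / √(936 × 3856) = 1361 / 1899.7937 ≈ 0.716

0.716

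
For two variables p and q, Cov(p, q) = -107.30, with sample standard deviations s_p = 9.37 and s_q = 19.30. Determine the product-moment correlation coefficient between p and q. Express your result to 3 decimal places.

r = Cov(p,q) / (s_p · s_q) = -107.30 / (9.37 × 19.30)
  = -107.30 / 180.8410 ≈ -0.593

-0.593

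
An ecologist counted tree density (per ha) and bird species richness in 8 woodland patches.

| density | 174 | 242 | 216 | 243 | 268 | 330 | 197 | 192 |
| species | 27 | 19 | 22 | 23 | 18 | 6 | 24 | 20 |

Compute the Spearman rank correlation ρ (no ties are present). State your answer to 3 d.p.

-0.762

Rank density: 1, 5, 4, 6, 7, 8, 3, 2
Rank species: 8, 3, 5, 6, 2, 1, 7, 4
d = rank(density) − rank(species): -7, 2, -1, 0, 5, 7, -4, -2; Σd² = 148
ρ = 1 − 6Σd² / [n(n²−1)] = 1 − 6×148 / (8×63) = 1 − 888/504 ≈ -0.762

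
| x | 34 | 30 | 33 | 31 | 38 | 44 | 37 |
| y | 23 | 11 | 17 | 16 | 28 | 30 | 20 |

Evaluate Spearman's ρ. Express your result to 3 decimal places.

0.964

Rank x: 4, 1, 3, 2, 6, 7, 5
Rank y: 5, 1, 3, 2, 6, 7, 4
d = rank(x) − rank(y): -1, 0, 0, 0, 0, 0, 1; Σd² = 2
ρ = 1 − 6Σd² / [n(n²−1)] = 1 − 6×2 / (7×48) = 1 − 12/336 ≈ 0.964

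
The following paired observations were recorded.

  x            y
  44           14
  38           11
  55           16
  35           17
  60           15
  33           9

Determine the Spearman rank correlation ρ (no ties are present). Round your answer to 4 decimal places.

0.3714

Rank x: 4, 3, 5, 2, 6, 1
Rank y: 3, 2, 5, 6, 4, 1
d = rank(x) − rank(y): 1, 1, 0, -4, 2, 0; Σd² = 22
ρ = 1 − 6Σd² / [n(n²−1)] = 1 − 6×22 / (6×35) = 1 − 132/210 ≈ 0.3714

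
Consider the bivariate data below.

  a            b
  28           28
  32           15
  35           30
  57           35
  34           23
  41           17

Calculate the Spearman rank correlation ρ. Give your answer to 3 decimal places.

Rank a: 1, 2, 4, 6, 3, 5
Rank b: 4, 1, 5, 6, 3, 2
d = rank(a) − rank(b): -3, 1, -1, 0, 0, 3; Σd² = 20
ρ = 1 − 6Σd² / [n(n²−1)] = 1 − 6×20 / (6×35) = 1 − 120/210 ≈ 0.429

0.429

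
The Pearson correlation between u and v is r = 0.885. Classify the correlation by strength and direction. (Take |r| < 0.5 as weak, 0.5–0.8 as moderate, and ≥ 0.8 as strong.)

r = 0.885 > 0 so the relationship is positive.
|r| = 0.885, which falls in the strong range.

strong positive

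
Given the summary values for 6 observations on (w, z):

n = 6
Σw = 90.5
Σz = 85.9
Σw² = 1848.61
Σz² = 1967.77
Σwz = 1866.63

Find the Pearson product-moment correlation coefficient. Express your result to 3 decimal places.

r = (nΣwz − ΣwΣz) / √[(nΣw² − (Σw)²)(nΣz² − (Σz)²)]
Numerator: 6×1866.63 − 90.5×85.9 = 3425.83
Denominator: √[(11091.66 − 8190.25)(11806.62 − 7378.81)] = √[2901.41 × 4427.81] = 3584.2562
r = 3425.83 / 3584.2562 ≈ 0.956

0.956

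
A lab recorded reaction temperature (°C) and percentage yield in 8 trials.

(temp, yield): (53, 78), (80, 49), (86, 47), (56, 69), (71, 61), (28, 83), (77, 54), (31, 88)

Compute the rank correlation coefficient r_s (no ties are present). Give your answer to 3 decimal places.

Rank temp: 3, 7, 8, 4, 5, 1, 6, 2
Rank yield: 6, 2, 1, 5, 4, 7, 3, 8
d = rank(temp) − rank(yield): -3, 5, 7, -1, 1, -6, 3, -6; Σd² = 166
ρ = 1 − 6Σd² / [n(n²−1)] = 1 − 6×166 / (8×63) = 1 − 996/504 ≈ -0.976

-0.976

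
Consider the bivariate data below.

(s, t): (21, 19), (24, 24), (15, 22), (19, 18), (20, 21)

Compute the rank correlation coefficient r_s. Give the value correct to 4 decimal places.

0.3000

Rank s: 4, 5, 1, 2, 3
Rank t: 2, 5, 4, 1, 3
d = rank(s) − rank(t): 2, 0, -3, 1, 0; Σd² = 14
ρ = 1 − 6Σd² / [n(n²−1)] = 1 − 6×14 / (5×24) = 1 − 84/120 ≈ 0.3000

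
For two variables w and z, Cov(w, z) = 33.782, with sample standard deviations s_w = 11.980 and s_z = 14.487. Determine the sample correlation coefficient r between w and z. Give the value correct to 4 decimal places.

0.1946

r = Cov(w,z) / (s_w · s_z) = 33.782 / (11.980 × 14.487)
  = 33.782 / 173.5543 ≈ 0.1946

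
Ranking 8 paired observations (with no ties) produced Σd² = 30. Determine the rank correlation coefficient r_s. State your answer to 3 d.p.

0.643

ρ = 1 − 6Σd² / [n(n²−1)] = 1 − 6×30 / (8×63)
  = 1 − 180/504 = 1 − 0.3571 ≈ 0.643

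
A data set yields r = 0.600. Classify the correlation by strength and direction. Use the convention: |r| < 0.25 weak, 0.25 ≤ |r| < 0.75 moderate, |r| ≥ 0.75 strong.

r = 0.600 > 0 so the relationship is positive.
|r| = 0.600, which falls in the moderate range.

moderate positive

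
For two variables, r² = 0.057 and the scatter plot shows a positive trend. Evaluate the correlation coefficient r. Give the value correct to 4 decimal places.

|r| = √0.057 = 0.2387
The association is positive, so r = 0.2387.

0.2387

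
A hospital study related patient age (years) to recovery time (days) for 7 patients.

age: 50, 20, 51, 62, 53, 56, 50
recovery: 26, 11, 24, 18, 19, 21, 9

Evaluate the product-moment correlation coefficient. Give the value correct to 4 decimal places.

n = 7, Σx = 342, Σy = 128, Σx² = 17790, Σy² = 2580, Σxy = 6493
nΣxy − ΣxΣy = 45451 − 43776 = 1675
nΣx² − (Σx)² = 124530 − 116964 = 7566; nΣy² − (Σy)² = 18060 − 16384 = 1676
r = 1675 / √(7566 × 1676) = 1675 / 3560.9853 ≈ 0.4704

0.4704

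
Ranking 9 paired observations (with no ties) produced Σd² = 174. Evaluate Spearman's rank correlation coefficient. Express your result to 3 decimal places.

ρ = 1 − 6Σd² / [n(n²−1)] = 1 − 6×174 / (9×80)
  = 1 − 1044/720 = 1 − 1.4500 ≈ -0.450

-0.450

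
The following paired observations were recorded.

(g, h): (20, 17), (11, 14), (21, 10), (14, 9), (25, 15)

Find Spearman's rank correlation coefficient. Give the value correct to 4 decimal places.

0.3000

Rank g: 3, 1, 4, 2, 5
Rank h: 5, 3, 2, 1, 4
d = rank(g) − rank(h): -2, -2, 2, 1, 1; Σd² = 14
ρ = 1 − 6Σd² / [n(n²−1)] = 1 − 6×14 / (5×24) = 1 − 84/120 ≈ 0.3000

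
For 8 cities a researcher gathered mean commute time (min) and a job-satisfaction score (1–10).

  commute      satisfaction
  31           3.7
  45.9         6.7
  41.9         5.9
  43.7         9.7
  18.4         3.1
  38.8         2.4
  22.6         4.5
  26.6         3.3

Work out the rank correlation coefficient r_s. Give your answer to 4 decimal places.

Rank commute: 4, 8, 6, 7, 1, 5, 2, 3
Rank satisfaction: 4, 7, 6, 8, 2, 1, 5, 3
d = rank(commute) − rank(satisfaction): 0, 1, 0, -1, -1, 4, -3, 0; Σd² = 28
ρ = 1 − 6Σd² / [n(n²−1)] = 1 − 6×28 / (8×63) = 1 − 168/504 ≈ 0.6667

0.6667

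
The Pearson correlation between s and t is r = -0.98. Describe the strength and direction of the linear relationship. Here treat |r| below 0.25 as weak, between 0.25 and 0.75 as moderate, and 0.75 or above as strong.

strong negative

r = -0.98 < 0 so the relationship is negative.
|r| = 0.98, which falls in the strong range.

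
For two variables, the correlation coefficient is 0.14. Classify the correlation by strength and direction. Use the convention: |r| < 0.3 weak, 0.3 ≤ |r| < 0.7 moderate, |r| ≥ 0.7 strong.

r = 0.14 > 0 so the relationship is positive.
|r| = 0.14, which falls in the weak range.

weak positive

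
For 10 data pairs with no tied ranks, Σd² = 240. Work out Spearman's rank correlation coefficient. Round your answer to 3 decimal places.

-0.455

ρ = 1 − 6Σd² / [n(n²−1)] = 1 − 6×240 / (10×99)
  = 1 − 1440/990 = 1 − 1.4545 ≈ -0.455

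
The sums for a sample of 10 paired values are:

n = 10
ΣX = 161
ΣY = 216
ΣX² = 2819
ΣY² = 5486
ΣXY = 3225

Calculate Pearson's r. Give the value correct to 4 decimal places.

r = (nΣXY − ΣXΣY) / √[(nΣX² − (ΣX)²)(nΣY² − (ΣY)²)]
Numerator: 10×3225 − 161×216 = -2526
Denominator: √[(28190 − 25921)(54860 − 46656)] = √[2269 × 8204] = 4314.4960
r = -2526 / 4314.4960 ≈ -0.5855

-0.5855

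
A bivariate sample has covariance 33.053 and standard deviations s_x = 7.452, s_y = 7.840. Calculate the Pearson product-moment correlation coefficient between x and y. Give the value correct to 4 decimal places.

r = Cov(x,y) / (s_x · s_y) = 33.053 / (7.452 × 7.840)
  = 33.053 / 58.4237 ≈ 0.5657

0.5657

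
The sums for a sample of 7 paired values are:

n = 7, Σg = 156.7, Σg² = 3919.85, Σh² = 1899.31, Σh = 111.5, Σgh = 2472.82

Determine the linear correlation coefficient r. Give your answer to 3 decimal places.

r = (nΣgh − ΣgΣh) / √[(nΣg² − (Σg)²)(nΣh² − (Σh)²)]
Numerator: 7×2472.82 − 156.7×111.5 = -162.31
Denominator: √[(27438.95 − 24554.89)(13295.17 − 12432.25)] = √[2884.06 × 862.92] = 1577.5655
r = -162.31 / 1577.5655 ≈ -0.103

-0.103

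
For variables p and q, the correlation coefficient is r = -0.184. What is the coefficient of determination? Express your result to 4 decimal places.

r² = (-0.184)² = 0.0339

0.0339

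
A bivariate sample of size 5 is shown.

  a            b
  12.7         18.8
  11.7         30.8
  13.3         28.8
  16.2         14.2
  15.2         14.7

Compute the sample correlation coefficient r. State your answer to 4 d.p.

n = 5, Σa = 69.1, Σb = 107.3, Σa² = 968.55, Σb² = 2549.25, Σab = 1435.64
nΣab − ΣaΣb = 7178.2 − 7414.43 = -236.23
nΣa² − (Σa)² = 4842.75 − 4774.81 = 67.94; nΣb² − (Σb)² = 12746.25 − 11513.29 = 1232.96
r = -236.23 / √(67.94 × 1232.96) = -236.23 / 289.4258 ≈ -0.8162

-0.8162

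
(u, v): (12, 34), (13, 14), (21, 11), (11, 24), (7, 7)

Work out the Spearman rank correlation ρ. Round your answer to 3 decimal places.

Rank u: 3, 4, 5, 2, 1
Rank v: 5, 3, 2, 4, 1
d = rank(u) − rank(v): -2, 1, 3, -2, 0; Σd² = 18
ρ = 1 − 6Σd² / [n(n²−1)] = 1 − 6×18 / (5×24) = 1 − 108/120 ≈ 0.100

0.100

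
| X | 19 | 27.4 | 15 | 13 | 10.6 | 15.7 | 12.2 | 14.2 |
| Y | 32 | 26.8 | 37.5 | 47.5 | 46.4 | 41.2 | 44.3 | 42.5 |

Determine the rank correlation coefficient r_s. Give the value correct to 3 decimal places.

Rank X: 7, 8, 5, 3, 1, 6, 2, 4
Rank Y: 2, 1, 3, 8, 7, 4, 6, 5
d = rank(X) − rank(Y): 5, 7, 2, -5, -6, 2, -4, -1; Σd² = 160
ρ = 1 − 6Σd² / [n(n²−1)] = 1 − 6×160 / (8×63) = 1 − 960/504 ≈ -0.905

-0.905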